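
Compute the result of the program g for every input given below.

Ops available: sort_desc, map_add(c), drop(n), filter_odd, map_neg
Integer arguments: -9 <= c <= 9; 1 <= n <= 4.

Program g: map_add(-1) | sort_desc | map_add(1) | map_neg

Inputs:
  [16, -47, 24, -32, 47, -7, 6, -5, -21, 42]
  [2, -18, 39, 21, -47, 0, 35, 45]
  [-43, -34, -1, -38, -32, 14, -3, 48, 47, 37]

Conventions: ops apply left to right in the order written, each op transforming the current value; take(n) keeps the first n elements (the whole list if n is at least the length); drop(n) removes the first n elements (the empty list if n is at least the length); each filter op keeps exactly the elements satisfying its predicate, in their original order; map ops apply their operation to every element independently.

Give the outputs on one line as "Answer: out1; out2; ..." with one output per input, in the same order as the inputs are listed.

Execution, op by op:
  [16, -47, 24, -32, 47, -7, 6, -5, -21, 42] -> [15, -48, 23, -33, 46, -8, 5, -6, -22, 41] -> [46, 41, 23, 15, 5, -6, -8, -22, -33, -48] -> [47, 42, 24, 16, 6, -5, -7, -21, -32, -47] -> [-47, -42, -24, -16, -6, 5, 7, 21, 32, 47]
  [2, -18, 39, 21, -47, 0, 35, 45] -> [1, -19, 38, 20, -48, -1, 34, 44] -> [44, 38, 34, 20, 1, -1, -19, -48] -> [45, 39, 35, 21, 2, 0, -18, -47] -> [-45, -39, -35, -21, -2, 0, 18, 47]
  [-43, -34, -1, -38, -32, 14, -3, 48, 47, 37] -> [-44, -35, -2, -39, -33, 13, -4, 47, 46, 36] -> [47, 46, 36, 13, -2, -4, -33, -35, -39, -44] -> [48, 47, 37, 14, -1, -3, -32, -34, -38, -43] -> [-48, -47, -37, -14, 1, 3, 32, 34, 38, 43]

[-47, -42, -24, -16, -6, 5, 7, 21, 32, 47]; [-45, -39, -35, -21, -2, 0, 18, 47]; [-48, -47, -37, -14, 1, 3, 32, 34, 38, 43]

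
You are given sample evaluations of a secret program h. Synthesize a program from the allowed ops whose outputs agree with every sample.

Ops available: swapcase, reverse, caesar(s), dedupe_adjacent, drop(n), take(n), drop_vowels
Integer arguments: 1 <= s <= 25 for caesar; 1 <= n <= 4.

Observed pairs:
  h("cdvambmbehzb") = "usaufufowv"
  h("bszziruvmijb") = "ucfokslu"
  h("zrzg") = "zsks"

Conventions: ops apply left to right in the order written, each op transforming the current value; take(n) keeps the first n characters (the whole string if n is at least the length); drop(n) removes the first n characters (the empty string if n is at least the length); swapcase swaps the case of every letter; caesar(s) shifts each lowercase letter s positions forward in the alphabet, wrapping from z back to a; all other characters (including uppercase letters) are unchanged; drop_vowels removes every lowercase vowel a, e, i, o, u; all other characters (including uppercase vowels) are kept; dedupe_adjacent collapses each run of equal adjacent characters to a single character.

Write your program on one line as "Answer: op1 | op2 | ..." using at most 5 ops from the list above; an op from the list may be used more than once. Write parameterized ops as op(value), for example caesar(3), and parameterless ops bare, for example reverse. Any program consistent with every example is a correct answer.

drop_vowels | dedupe_adjacent | reverse | caesar(19)

Check, running the answer program on each example:
  "cdvambmbehzb" -> "cdvmbmbhzb" -> "cdvmbmbhzb" -> "bzhbmbmvdc" -> "usaufufowv"
  "bszziruvmijb" -> "bszzrvmjb" -> "bszrvmjb" -> "bjmvrzsb" -> "ucfokslu"
  "zrzg" -> "zrzg" -> "zrzg" -> "gzrz" -> "zsks"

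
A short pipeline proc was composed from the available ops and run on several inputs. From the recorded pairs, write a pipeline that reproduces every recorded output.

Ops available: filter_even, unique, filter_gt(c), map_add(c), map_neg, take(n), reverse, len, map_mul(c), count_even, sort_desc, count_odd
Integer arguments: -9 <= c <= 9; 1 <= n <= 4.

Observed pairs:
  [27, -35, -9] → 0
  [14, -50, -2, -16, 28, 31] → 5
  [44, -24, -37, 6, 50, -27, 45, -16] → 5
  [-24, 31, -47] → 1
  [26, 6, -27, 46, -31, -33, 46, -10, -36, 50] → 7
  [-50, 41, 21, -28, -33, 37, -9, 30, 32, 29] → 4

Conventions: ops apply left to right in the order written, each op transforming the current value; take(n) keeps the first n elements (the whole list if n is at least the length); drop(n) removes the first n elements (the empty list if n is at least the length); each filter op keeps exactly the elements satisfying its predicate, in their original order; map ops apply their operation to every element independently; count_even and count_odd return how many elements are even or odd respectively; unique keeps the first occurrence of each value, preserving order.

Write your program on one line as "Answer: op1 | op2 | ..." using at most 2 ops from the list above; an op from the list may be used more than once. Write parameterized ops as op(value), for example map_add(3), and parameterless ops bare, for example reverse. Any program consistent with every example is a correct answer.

map_add(-3) | count_odd

Check, running the answer program on each example:
  [27, -35, -9] -> [24, -38, -12] -> 0
  [14, -50, -2, -16, 28, 31] -> [11, -53, -5, -19, 25, 28] -> 5
  [44, -24, -37, 6, 50, -27, 45, -16] -> [41, -27, -40, 3, 47, -30, 42, -19] -> 5
  [-24, 31, -47] -> [-27, 28, -50] -> 1
  [26, 6, -27, 46, -31, -33, 46, -10, -36, 50] -> [23, 3, -30, 43, -34, -36, 43, -13, -39, 47] -> 7
  [-50, 41, 21, -28, -33, 37, -9, 30, 32, 29] -> [-53, 38, 18, -31, -36, 34, -12, 27, 29, 26] -> 4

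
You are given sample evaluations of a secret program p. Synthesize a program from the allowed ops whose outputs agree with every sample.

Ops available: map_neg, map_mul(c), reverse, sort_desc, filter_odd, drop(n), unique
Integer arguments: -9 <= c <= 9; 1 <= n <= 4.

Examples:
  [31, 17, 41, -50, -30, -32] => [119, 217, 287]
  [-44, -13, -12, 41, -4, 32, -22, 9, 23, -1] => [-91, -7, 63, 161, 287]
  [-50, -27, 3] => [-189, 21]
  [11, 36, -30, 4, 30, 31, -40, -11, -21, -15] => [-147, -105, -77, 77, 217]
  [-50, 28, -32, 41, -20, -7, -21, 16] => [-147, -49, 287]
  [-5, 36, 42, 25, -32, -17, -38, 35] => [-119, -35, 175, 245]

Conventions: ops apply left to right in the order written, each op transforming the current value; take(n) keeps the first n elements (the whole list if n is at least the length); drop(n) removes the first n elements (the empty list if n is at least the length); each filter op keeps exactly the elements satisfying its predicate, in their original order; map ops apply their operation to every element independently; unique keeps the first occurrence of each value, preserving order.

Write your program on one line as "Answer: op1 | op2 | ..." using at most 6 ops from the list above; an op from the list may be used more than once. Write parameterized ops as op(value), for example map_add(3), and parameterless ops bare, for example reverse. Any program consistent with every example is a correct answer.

sort_desc | map_neg | map_mul(-7) | reverse | filter_odd

Check, running the answer program on each example:
  [31, 17, 41, -50, -30, -32] -> [41, 31, 17, -30, -32, -50] -> [-41, -31, -17, 30, 32, 50] -> [287, 217, 119, -210, -224, -350] -> [-350, -224, -210, 119, 217, 287] -> [119, 217, 287]
  [-44, -13, -12, 41, -4, 32, -22, 9, 23, -1] -> [41, 32, 23, 9, -1, -4, -12, -13, -22, -44] -> [-41, -32, -23, -9, 1, 4, 12, 13, 22, 44] -> [287, 224, 161, 63, -7, -28, -84, -91, -154, -308] -> [-308, -154, -91, -84, -28, -7, 63, 161, 224, 287] -> [-91, -7, 63, 161, 287]
  [-50, -27, 3] -> [3, -27, -50] -> [-3, 27, 50] -> [21, -189, -350] -> [-350, -189, 21] -> [-189, 21]
  [11, 36, -30, 4, 30, 31, -40, -11, -21, -15] -> [36, 31, 30, 11, 4, -11, -15, -21, -30, -40] -> [-36, -31, -30, -11, -4, 11, 15, 21, 30, 40] -> [252, 217, 210, 77, 28, -77, -105, -147, -210, -280] -> [-280, -210, -147, -105, -77, 28, 77, 210, 217, 252] -> [-147, -105, -77, 77, 217]
  [-50, 28, -32, 41, -20, -7, -21, 16] -> [41, 28, 16, -7, -20, -21, -32, -50] -> [-41, -28, -16, 7, 20, 21, 32, 50] -> [287, 196, 112, -49, -140, -147, -224, -350] -> [-350, -224, -147, -140, -49, 112, 196, 287] -> [-147, -49, 287]
  [-5, 36, 42, 25, -32, -17, -38, 35] -> [42, 36, 35, 25, -5, -17, -32, -38] -> [-42, -36, -35, -25, 5, 17, 32, 38] -> [294, 252, 245, 175, -35, -119, -224, -266] -> [-266, -224, -119, -35, 175, 245, 252, 294] -> [-119, -35, 175, 245]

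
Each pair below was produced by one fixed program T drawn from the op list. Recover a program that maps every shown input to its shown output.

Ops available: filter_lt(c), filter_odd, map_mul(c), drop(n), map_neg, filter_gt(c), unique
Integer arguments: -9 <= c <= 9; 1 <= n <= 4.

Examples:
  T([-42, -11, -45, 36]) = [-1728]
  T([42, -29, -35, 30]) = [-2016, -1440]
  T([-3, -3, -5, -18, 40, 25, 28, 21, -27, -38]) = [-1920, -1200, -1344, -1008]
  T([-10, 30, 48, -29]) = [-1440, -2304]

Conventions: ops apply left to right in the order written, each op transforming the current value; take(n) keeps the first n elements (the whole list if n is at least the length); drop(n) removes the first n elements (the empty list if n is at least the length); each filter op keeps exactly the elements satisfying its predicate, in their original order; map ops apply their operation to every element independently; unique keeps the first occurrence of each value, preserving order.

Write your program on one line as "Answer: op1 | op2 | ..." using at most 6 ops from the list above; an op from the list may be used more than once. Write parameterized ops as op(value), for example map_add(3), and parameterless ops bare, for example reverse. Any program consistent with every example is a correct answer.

map_mul(-2) | map_mul(3) | filter_lt(7) | map_neg | map_mul(-8)

Check, running the answer program on each example:
  [-42, -11, -45, 36] -> [84, 22, 90, -72] -> [252, 66, 270, -216] -> [-216] -> [216] -> [-1728]
  [42, -29, -35, 30] -> [-84, 58, 70, -60] -> [-252, 174, 210, -180] -> [-252, -180] -> [252, 180] -> [-2016, -1440]
  [-3, -3, -5, -18, 40, 25, 28, 21, -27, -38] -> [6, 6, 10, 36, -80, -50, -56, -42, 54, 76] -> [18, 18, 30, 108, -240, -150, -168, -126, 162, 228] -> [-240, -150, -168, -126] -> [240, 150, 168, 126] -> [-1920, -1200, -1344, -1008]
  [-10, 30, 48, -29] -> [20, -60, -96, 58] -> [60, -180, -288, 174] -> [-180, -288] -> [180, 288] -> [-1440, -2304]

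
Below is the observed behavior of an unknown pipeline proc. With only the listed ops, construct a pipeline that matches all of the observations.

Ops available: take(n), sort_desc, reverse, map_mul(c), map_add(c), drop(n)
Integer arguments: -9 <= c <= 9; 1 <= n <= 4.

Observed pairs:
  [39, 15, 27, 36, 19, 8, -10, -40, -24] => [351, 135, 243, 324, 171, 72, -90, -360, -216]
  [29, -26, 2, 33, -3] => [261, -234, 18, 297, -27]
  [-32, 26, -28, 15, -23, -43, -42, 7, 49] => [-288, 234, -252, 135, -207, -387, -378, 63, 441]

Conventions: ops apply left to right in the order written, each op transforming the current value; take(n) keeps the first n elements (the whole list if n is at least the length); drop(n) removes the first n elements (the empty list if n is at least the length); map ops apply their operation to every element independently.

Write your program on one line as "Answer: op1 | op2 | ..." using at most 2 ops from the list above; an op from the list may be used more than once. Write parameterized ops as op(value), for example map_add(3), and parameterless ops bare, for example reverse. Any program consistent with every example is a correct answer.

map_mul(-9) | map_mul(-1)

Check, running the answer program on each example:
  [39, 15, 27, 36, 19, 8, -10, -40, -24] -> [-351, -135, -243, -324, -171, -72, 90, 360, 216] -> [351, 135, 243, 324, 171, 72, -90, -360, -216]
  [29, -26, 2, 33, -3] -> [-261, 234, -18, -297, 27] -> [261, -234, 18, 297, -27]
  [-32, 26, -28, 15, -23, -43, -42, 7, 49] -> [288, -234, 252, -135, 207, 387, 378, -63, -441] -> [-288, 234, -252, 135, -207, -387, -378, 63, 441]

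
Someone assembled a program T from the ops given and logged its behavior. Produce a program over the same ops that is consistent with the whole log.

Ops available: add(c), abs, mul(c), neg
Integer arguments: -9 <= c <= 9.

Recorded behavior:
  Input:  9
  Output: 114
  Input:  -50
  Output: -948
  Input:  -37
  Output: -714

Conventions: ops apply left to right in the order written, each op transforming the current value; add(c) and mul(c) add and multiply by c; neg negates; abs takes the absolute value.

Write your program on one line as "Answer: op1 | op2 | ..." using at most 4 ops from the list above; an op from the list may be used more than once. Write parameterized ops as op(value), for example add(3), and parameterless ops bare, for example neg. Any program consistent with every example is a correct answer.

mul(-3) | neg | add(-8) | mul(6)

Check, running the answer program on each example:
  9 -> -27 -> 27 -> 19 -> 114
  -50 -> 150 -> -150 -> -158 -> -948
  -37 -> 111 -> -111 -> -119 -> -714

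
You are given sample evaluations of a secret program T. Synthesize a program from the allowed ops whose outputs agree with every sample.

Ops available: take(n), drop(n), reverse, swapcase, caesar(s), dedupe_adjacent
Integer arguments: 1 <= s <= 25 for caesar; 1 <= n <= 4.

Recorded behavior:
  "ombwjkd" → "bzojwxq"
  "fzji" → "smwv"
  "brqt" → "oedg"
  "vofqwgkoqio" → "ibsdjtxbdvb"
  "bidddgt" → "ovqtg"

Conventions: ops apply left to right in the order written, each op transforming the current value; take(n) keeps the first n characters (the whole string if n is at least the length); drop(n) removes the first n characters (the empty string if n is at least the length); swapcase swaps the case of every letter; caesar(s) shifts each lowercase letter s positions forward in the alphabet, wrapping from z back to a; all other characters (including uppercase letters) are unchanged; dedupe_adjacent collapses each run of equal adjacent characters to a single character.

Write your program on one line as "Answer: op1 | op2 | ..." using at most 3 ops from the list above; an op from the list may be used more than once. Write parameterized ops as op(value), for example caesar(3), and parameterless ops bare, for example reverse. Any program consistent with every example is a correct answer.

caesar(13) | dedupe_adjacent

Check, running the answer program on each example:
  "ombwjkd" -> "bzojwxq" -> "bzojwxq"
  "fzji" -> "smwv" -> "smwv"
  "brqt" -> "oedg" -> "oedg"
  "vofqwgkoqio" -> "ibsdjtxbdvb" -> "ibsdjtxbdvb"
  "bidddgt" -> "ovqqqtg" -> "ovqtg"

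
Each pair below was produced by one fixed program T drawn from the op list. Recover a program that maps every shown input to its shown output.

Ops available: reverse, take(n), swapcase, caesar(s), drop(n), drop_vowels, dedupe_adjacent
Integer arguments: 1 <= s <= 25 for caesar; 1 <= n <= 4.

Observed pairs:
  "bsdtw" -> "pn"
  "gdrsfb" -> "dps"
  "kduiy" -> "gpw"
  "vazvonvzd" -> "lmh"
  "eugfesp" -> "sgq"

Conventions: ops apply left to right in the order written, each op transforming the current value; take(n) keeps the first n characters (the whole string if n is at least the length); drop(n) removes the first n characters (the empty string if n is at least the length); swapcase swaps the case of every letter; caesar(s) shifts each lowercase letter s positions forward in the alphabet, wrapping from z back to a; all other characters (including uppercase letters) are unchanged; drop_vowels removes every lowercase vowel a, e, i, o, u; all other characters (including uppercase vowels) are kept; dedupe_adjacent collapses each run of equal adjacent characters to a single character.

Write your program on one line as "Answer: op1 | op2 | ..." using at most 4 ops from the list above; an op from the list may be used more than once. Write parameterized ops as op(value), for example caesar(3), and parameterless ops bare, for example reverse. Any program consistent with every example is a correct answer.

caesar(12) | take(3) | drop_vowels | reverse

Check, running the answer program on each example:
  "bsdtw" -> "nepfi" -> "nep" -> "np" -> "pn"
  "gdrsfb" -> "spdern" -> "spd" -> "spd" -> "dps"
  "kduiy" -> "wpguk" -> "wpg" -> "wpg" -> "gpw"
  "vazvonvzd" -> "hmlhazhlp" -> "hml" -> "hml" -> "lmh"
  "eugfesp" -> "qgsrqeb" -> "qgs" -> "qgs" -> "sgq"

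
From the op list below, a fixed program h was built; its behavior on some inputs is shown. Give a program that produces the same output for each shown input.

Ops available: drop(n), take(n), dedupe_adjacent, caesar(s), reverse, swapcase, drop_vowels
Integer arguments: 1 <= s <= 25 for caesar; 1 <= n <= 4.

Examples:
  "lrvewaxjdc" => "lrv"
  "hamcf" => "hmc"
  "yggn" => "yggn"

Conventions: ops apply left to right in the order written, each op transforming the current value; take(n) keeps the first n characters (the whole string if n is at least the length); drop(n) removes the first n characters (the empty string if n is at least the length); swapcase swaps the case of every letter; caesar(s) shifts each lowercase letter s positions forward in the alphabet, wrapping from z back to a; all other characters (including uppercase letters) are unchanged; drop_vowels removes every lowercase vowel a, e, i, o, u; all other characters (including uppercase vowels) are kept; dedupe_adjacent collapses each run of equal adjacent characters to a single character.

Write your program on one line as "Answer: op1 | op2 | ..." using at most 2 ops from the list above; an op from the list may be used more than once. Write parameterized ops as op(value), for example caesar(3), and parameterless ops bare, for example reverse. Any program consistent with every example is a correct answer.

take(4) | drop_vowels

Check, running the answer program on each example:
  "lrvewaxjdc" -> "lrve" -> "lrv"
  "hamcf" -> "hamc" -> "hmc"
  "yggn" -> "yggn" -> "yggn"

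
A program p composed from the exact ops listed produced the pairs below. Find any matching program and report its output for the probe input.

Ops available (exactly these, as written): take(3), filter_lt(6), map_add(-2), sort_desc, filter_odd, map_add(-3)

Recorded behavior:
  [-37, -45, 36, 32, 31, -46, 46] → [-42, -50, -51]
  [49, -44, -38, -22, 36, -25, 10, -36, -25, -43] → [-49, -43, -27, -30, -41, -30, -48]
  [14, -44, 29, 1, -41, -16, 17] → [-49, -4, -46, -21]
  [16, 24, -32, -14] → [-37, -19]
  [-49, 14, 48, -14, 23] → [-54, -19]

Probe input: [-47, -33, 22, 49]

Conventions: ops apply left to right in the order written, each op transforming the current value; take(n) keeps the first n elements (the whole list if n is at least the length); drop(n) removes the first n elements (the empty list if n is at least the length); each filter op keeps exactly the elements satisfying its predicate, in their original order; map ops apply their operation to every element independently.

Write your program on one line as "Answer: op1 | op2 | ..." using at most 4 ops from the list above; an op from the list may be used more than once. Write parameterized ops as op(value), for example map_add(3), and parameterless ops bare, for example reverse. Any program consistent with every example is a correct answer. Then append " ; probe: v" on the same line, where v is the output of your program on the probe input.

filter_lt(6) | map_add(-2) | map_add(-3) ; probe: [-52, -38]

Check, running the answer program on each example:
  [-37, -45, 36, 32, 31, -46, 46] -> [-37, -45, -46] -> [-39, -47, -48] -> [-42, -50, -51]
  [49, -44, -38, -22, 36, -25, 10, -36, -25, -43] -> [-44, -38, -22, -25, -36, -25, -43] -> [-46, -40, -24, -27, -38, -27, -45] -> [-49, -43, -27, -30, -41, -30, -48]
  [14, -44, 29, 1, -41, -16, 17] -> [-44, 1, -41, -16] -> [-46, -1, -43, -18] -> [-49, -4, -46, -21]
  [16, 24, -32, -14] -> [-32, -14] -> [-34, -16] -> [-37, -19]
  [-49, 14, 48, -14, 23] -> [-49, -14] -> [-51, -16] -> [-54, -19]
  probe: [-47, -33, 22, 49] -> [-47, -33] -> [-49, -35] -> [-52, -38]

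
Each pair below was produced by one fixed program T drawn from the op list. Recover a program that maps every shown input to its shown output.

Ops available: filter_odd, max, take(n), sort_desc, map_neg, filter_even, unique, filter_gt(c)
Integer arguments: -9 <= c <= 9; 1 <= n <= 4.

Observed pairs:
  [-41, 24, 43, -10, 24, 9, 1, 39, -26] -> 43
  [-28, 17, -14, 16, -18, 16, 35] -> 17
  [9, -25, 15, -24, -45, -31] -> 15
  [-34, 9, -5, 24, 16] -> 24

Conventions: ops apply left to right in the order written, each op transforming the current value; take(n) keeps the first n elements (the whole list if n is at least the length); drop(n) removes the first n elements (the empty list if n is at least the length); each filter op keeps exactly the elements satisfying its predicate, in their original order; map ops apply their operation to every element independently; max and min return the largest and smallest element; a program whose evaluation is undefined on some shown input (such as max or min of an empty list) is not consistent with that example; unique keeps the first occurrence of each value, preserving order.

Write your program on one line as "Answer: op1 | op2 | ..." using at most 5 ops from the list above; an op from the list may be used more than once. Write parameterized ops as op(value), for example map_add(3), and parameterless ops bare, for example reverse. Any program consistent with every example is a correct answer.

filter_gt(-4) | filter_gt(6) | take(3) | max

Check, running the answer program on each example:
  [-41, 24, 43, -10, 24, 9, 1, 39, -26] -> [24, 43, 24, 9, 1, 39] -> [24, 43, 24, 9, 39] -> [24, 43, 24] -> 43
  [-28, 17, -14, 16, -18, 16, 35] -> [17, 16, 16, 35] -> [17, 16, 16, 35] -> [17, 16, 16] -> 17
  [9, -25, 15, -24, -45, -31] -> [9, 15] -> [9, 15] -> [9, 15] -> 15
  [-34, 9, -5, 24, 16] -> [9, 24, 16] -> [9, 24, 16] -> [9, 24, 16] -> 24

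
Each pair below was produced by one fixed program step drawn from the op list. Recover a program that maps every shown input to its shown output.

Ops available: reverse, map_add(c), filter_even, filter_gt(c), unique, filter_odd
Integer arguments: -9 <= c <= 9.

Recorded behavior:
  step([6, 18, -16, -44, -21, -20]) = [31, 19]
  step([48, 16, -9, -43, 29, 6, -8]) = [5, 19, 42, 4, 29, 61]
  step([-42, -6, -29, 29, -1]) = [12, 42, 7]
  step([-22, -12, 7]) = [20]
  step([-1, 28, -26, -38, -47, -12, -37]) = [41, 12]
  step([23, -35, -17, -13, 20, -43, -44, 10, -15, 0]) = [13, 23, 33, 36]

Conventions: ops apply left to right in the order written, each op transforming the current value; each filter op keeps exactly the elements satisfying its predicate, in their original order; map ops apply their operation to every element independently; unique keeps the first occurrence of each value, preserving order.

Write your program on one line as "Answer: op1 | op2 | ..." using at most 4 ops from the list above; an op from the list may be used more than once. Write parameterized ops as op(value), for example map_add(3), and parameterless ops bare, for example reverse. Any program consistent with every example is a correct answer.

map_add(5) | filter_gt(-7) | map_add(8) | reverse

Check, running the answer program on each example:
  [6, 18, -16, -44, -21, -20] -> [11, 23, -11, -39, -16, -15] -> [11, 23] -> [19, 31] -> [31, 19]
  [48, 16, -9, -43, 29, 6, -8] -> [53, 21, -4, -38, 34, 11, -3] -> [53, 21, -4, 34, 11, -3] -> [61, 29, 4, 42, 19, 5] -> [5, 19, 42, 4, 29, 61]
  [-42, -6, -29, 29, -1] -> [-37, -1, -24, 34, 4] -> [-1, 34, 4] -> [7, 42, 12] -> [12, 42, 7]
  [-22, -12, 7] -> [-17, -7, 12] -> [12] -> [20] -> [20]
  [-1, 28, -26, -38, -47, -12, -37] -> [4, 33, -21, -33, -42, -7, -32] -> [4, 33] -> [12, 41] -> [41, 12]
  [23, -35, -17, -13, 20, -43, -44, 10, -15, 0] -> [28, -30, -12, -8, 25, -38, -39, 15, -10, 5] -> [28, 25, 15, 5] -> [36, 33, 23, 13] -> [13, 23, 33, 36]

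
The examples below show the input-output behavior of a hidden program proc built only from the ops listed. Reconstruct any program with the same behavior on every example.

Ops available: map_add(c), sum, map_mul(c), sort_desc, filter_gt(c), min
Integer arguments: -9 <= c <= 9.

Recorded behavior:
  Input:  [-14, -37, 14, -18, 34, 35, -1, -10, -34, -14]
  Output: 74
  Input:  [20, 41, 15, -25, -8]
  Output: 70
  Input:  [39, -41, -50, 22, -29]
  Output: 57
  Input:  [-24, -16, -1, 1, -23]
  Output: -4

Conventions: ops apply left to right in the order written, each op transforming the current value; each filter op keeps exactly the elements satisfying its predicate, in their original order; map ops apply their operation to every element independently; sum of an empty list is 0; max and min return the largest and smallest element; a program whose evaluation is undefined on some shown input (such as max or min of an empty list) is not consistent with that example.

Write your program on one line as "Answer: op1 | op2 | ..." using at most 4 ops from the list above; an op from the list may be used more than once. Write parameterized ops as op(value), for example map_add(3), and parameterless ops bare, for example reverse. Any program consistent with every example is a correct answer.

filter_gt(-5) | map_add(-2) | sort_desc | sum

Check, running the answer program on each example:
  [-14, -37, 14, -18, 34, 35, -1, -10, -34, -14] -> [14, 34, 35, -1] -> [12, 32, 33, -3] -> [33, 32, 12, -3] -> 74
  [20, 41, 15, -25, -8] -> [20, 41, 15] -> [18, 39, 13] -> [39, 18, 13] -> 70
  [39, -41, -50, 22, -29] -> [39, 22] -> [37, 20] -> [37, 20] -> 57
  [-24, -16, -1, 1, -23] -> [-1, 1] -> [-3, -1] -> [-1, -3] -> -4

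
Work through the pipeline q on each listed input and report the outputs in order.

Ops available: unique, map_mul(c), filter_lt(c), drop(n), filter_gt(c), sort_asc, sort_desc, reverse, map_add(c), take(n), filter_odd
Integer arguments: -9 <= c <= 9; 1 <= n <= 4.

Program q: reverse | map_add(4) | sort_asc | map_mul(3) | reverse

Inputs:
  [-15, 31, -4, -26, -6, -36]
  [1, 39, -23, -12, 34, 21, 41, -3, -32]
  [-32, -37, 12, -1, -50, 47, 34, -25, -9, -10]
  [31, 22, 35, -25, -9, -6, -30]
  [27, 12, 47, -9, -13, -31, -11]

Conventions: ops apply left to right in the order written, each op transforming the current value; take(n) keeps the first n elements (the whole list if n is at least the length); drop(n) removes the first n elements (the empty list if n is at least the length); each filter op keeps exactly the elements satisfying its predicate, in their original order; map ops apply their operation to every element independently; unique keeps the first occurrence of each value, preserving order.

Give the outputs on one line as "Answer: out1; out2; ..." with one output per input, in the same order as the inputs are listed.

[105, 0, -6, -33, -66, -96]; [135, 129, 114, 75, 15, 3, -24, -57, -84]; [153, 114, 48, 9, -15, -18, -63, -84, -99, -138]; [117, 105, 78, -6, -15, -63, -78]; [153, 93, 48, -15, -21, -27, -81]

Execution, op by op:
  [-15, 31, -4, -26, -6, -36] -> [-36, -6, -26, -4, 31, -15] -> [-32, -2, -22, 0, 35, -11] -> [-32, -22, -11, -2, 0, 35] -> [-96, -66, -33, -6, 0, 105] -> [105, 0, -6, -33, -66, -96]
  [1, 39, -23, -12, 34, 21, 41, -3, -32] -> [-32, -3, 41, 21, 34, -12, -23, 39, 1] -> [-28, 1, 45, 25, 38, -8, -19, 43, 5] -> [-28, -19, -8, 1, 5, 25, 38, 43, 45] -> [-84, -57, -24, 3, 15, 75, 114, 129, 135] -> [135, 129, 114, 75, 15, 3, -24, -57, -84]
  [-32, -37, 12, -1, -50, 47, 34, -25, -9, -10] -> [-10, -9, -25, 34, 47, -50, -1, 12, -37, -32] -> [-6, -5, -21, 38, 51, -46, 3, 16, -33, -28] -> [-46, -33, -28, -21, -6, -5, 3, 16, 38, 51] -> [-138, -99, -84, -63, -18, -15, 9, 48, 114, 153] -> [153, 114, 48, 9, -15, -18, -63, -84, -99, -138]
  [31, 22, 35, -25, -9, -6, -30] -> [-30, -6, -9, -25, 35, 22, 31] -> [-26, -2, -5, -21, 39, 26, 35] -> [-26, -21, -5, -2, 26, 35, 39] -> [-78, -63, -15, -6, 78, 105, 117] -> [117, 105, 78, -6, -15, -63, -78]
  [27, 12, 47, -9, -13, -31, -11] -> [-11, -31, -13, -9, 47, 12, 27] -> [-7, -27, -9, -5, 51, 16, 31] -> [-27, -9, -7, -5, 16, 31, 51] -> [-81, -27, -21, -15, 48, 93, 153] -> [153, 93, 48, -15, -21, -27, -81]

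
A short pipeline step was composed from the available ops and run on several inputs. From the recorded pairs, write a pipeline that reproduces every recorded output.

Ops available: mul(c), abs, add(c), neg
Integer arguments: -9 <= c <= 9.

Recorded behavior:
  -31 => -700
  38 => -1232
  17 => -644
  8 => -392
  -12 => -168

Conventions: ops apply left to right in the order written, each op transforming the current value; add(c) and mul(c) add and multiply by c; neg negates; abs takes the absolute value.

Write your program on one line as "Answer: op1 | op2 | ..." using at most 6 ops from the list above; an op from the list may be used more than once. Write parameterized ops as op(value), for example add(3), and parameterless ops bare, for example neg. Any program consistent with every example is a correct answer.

neg | add(-6) | abs | neg | mul(-4) | mul(-7)

Check, running the answer program on each example:
  -31 -> 31 -> 25 -> 25 -> -25 -> 100 -> -700
  38 -> -38 -> -44 -> 44 -> -44 -> 176 -> -1232
  17 -> -17 -> -23 -> 23 -> -23 -> 92 -> -644
  8 -> -8 -> -14 -> 14 -> -14 -> 56 -> -392
  -12 -> 12 -> 6 -> 6 -> -6 -> 24 -> -168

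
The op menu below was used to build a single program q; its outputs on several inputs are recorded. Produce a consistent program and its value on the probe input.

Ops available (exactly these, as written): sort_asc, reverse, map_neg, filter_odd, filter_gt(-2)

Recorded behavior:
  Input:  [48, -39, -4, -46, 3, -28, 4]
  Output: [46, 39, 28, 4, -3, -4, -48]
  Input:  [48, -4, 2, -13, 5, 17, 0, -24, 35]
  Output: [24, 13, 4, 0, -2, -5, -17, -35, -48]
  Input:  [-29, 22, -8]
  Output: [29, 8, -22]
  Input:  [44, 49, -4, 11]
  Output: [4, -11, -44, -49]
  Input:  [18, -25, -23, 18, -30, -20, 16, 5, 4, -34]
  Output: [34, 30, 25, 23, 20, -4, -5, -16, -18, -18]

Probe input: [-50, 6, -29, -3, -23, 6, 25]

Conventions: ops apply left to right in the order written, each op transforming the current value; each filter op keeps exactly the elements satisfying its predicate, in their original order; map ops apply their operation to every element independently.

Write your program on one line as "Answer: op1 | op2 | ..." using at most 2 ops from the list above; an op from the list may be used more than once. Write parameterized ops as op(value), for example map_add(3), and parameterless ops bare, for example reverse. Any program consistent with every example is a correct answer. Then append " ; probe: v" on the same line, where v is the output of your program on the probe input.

sort_asc | map_neg ; probe: [50, 29, 23, 3, -6, -6, -25]

Check, running the answer program on each example:
  [48, -39, -4, -46, 3, -28, 4] -> [-46, -39, -28, -4, 3, 4, 48] -> [46, 39, 28, 4, -3, -4, -48]
  [48, -4, 2, -13, 5, 17, 0, -24, 35] -> [-24, -13, -4, 0, 2, 5, 17, 35, 48] -> [24, 13, 4, 0, -2, -5, -17, -35, -48]
  [-29, 22, -8] -> [-29, -8, 22] -> [29, 8, -22]
  [44, 49, -4, 11] -> [-4, 11, 44, 49] -> [4, -11, -44, -49]
  [18, -25, -23, 18, -30, -20, 16, 5, 4, -34] -> [-34, -30, -25, -23, -20, 4, 5, 16, 18, 18] -> [34, 30, 25, 23, 20, -4, -5, -16, -18, -18]
  probe: [-50, 6, -29, -3, -23, 6, 25] -> [-50, -29, -23, -3, 6, 6, 25] -> [50, 29, 23, 3, -6, -6, -25]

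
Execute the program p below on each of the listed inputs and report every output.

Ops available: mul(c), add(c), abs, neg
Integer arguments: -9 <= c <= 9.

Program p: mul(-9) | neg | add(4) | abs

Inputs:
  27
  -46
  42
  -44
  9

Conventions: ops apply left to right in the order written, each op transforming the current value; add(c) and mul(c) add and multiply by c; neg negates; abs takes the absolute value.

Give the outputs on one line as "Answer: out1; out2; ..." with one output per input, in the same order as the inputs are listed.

247; 410; 382; 392; 85

Execution, op by op:
  27 -> -243 -> 243 -> 247 -> 247
  -46 -> 414 -> -414 -> -410 -> 410
  42 -> -378 -> 378 -> 382 -> 382
  -44 -> 396 -> -396 -> -392 -> 392
  9 -> -81 -> 81 -> 85 -> 85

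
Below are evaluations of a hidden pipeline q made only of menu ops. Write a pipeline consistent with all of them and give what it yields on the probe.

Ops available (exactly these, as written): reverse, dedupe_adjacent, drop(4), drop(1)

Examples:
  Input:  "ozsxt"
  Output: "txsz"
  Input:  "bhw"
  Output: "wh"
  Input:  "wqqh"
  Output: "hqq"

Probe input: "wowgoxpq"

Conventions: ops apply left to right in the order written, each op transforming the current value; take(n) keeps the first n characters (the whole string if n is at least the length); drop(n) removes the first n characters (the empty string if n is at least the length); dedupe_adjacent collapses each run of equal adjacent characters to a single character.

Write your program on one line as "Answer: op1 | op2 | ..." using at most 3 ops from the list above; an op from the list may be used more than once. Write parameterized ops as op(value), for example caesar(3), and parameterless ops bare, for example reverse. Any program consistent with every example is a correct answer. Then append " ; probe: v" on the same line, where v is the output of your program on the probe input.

drop(1) | reverse ; probe: "qpxogwo"

Check, running the answer program on each example:
  "ozsxt" -> "zsxt" -> "txsz"
  "bhw" -> "hw" -> "wh"
  "wqqh" -> "qqh" -> "hqq"
  probe: "wowgoxpq" -> "owgoxpq" -> "qpxogwo"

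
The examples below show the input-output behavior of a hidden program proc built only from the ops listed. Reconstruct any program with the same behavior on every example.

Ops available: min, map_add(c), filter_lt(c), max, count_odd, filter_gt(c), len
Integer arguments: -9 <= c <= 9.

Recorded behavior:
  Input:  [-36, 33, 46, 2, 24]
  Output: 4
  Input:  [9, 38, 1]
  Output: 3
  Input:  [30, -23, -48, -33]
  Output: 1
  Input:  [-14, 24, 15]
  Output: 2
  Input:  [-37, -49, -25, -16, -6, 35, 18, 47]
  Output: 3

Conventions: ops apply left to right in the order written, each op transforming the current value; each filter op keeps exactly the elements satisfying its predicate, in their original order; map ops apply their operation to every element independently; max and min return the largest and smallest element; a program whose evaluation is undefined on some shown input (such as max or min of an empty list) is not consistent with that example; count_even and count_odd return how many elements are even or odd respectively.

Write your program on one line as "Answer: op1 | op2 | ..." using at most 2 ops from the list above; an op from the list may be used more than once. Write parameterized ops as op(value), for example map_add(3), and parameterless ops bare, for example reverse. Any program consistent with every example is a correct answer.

filter_gt(0) | len

Check, running the answer program on each example:
  [-36, 33, 46, 2, 24] -> [33, 46, 2, 24] -> 4
  [9, 38, 1] -> [9, 38, 1] -> 3
  [30, -23, -48, -33] -> [30] -> 1
  [-14, 24, 15] -> [24, 15] -> 2
  [-37, -49, -25, -16, -6, 35, 18, 47] -> [35, 18, 47] -> 3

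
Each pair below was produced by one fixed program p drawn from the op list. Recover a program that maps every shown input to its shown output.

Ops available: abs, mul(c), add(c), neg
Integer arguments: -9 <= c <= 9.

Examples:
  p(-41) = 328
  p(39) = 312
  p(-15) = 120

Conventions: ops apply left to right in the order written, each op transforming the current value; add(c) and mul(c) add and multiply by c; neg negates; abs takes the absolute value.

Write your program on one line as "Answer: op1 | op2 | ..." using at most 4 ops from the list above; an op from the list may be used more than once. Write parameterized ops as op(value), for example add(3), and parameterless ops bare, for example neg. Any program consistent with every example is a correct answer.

neg | mul(8) | abs

Check, running the answer program on each example:
  -41 -> 41 -> 328 -> 328
  39 -> -39 -> -312 -> 312
  -15 -> 15 -> 120 -> 120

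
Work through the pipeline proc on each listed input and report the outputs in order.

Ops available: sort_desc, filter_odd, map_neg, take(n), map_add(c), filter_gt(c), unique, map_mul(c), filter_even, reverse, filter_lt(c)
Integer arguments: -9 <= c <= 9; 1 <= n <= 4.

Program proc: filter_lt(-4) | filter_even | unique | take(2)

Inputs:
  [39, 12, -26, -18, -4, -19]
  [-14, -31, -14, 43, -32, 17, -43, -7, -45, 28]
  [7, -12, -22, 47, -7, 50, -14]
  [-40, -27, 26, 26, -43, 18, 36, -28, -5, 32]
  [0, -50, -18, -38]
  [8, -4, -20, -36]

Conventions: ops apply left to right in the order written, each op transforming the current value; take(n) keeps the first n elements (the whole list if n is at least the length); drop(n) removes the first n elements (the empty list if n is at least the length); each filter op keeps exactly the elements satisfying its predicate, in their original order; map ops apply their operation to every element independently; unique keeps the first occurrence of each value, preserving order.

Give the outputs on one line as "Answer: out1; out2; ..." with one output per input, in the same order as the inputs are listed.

[-26, -18]; [-14, -32]; [-12, -22]; [-40, -28]; [-50, -18]; [-20, -36]

Execution, op by op:
  [39, 12, -26, -18, -4, -19] -> [-26, -18, -19] -> [-26, -18] -> [-26, -18] -> [-26, -18]
  [-14, -31, -14, 43, -32, 17, -43, -7, -45, 28] -> [-14, -31, -14, -32, -43, -7, -45] -> [-14, -14, -32] -> [-14, -32] -> [-14, -32]
  [7, -12, -22, 47, -7, 50, -14] -> [-12, -22, -7, -14] -> [-12, -22, -14] -> [-12, -22, -14] -> [-12, -22]
  [-40, -27, 26, 26, -43, 18, 36, -28, -5, 32] -> [-40, -27, -43, -28, -5] -> [-40, -28] -> [-40, -28] -> [-40, -28]
  [0, -50, -18, -38] -> [-50, -18, -38] -> [-50, -18, -38] -> [-50, -18, -38] -> [-50, -18]
  [8, -4, -20, -36] -> [-20, -36] -> [-20, -36] -> [-20, -36] -> [-20, -36]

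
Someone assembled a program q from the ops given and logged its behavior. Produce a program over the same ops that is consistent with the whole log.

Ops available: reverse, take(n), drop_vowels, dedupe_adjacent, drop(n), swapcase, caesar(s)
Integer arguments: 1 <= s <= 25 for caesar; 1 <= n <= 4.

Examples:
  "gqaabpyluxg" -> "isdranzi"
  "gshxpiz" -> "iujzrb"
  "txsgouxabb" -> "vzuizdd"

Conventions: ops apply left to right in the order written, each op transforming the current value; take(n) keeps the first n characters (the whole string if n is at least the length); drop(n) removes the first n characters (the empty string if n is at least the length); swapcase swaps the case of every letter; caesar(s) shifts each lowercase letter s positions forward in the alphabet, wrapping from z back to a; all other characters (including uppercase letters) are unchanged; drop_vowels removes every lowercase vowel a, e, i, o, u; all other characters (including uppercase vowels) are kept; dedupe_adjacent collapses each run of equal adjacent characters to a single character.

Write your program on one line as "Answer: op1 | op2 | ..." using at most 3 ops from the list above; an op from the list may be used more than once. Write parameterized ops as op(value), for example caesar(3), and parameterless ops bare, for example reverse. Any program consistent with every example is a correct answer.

drop_vowels | caesar(2)

Check, running the answer program on each example:
  "gqaabpyluxg" -> "gqbpylxg" -> "isdranzi"
  "gshxpiz" -> "gshxpz" -> "iujzrb"
  "txsgouxabb" -> "txsgxbb" -> "vzuizdd"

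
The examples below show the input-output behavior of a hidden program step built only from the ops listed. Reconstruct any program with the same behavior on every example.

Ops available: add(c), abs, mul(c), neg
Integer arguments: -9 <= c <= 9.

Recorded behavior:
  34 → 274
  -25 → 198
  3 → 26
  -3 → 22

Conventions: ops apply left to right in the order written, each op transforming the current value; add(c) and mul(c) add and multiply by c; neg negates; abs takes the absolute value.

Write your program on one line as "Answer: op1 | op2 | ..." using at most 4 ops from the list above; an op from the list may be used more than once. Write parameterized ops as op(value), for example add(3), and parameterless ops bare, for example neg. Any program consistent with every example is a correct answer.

mul(-8) | add(-2) | neg | abs

Check, running the answer program on each example:
  34 -> -272 -> -274 -> 274 -> 274
  -25 -> 200 -> 198 -> -198 -> 198
  3 -> -24 -> -26 -> 26 -> 26
  -3 -> 24 -> 22 -> -22 -> 22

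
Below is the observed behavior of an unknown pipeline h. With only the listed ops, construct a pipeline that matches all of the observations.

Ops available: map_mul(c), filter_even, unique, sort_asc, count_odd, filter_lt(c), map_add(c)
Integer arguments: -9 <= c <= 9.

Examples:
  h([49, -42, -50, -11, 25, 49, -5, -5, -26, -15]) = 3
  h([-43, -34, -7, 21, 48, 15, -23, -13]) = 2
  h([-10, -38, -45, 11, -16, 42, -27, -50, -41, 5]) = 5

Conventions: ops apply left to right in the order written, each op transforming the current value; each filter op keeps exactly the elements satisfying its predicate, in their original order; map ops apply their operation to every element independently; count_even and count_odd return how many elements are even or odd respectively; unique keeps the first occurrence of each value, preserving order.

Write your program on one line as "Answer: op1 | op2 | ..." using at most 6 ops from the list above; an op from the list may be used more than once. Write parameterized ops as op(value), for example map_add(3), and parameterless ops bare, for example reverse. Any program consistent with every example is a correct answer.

sort_asc | map_mul(-7) | map_mul(7) | map_add(-7) | unique | count_odd

Check, running the answer program on each example:
  [49, -42, -50, -11, 25, 49, -5, -5, -26, -15] -> [-50, -42, -26, -15, -11, -5, -5, 25, 49, 49] -> [350, 294, 182, 105, 77, 35, 35, -175, -343, -343] -> [2450, 2058, 1274, 735, 539, 245, 245, -1225, -2401, -2401] -> [2443, 2051, 1267, 728, 532, 238, 238, -1232, -2408, -2408] -> [2443, 2051, 1267, 728, 532, 238, -1232, -2408] -> 3
  [-43, -34, -7, 21, 48, 15, -23, -13] -> [-43, -34, -23, -13, -7, 15, 21, 48] -> [301, 238, 161, 91, 49, -105, -147, -336] -> [2107, 1666, 1127, 637, 343, -735, -1029, -2352] -> [2100, 1659, 1120, 630, 336, -742, -1036, -2359] -> [2100, 1659, 1120, 630, 336, -742, -1036, -2359] -> 2
  [-10, -38, -45, 11, -16, 42, -27, -50, -41, 5] -> [-50, -45, -41, -38, -27, -16, -10, 5, 11, 42] -> [350, 315, 287, 266, 189, 112, 70, -35, -77, -294] -> [2450, 2205, 2009, 1862, 1323, 784, 490, -245, -539, -2058] -> [2443, 2198, 2002, 1855, 1316, 777, 483, -252, -546, -2065] -> [2443, 2198, 2002, 1855, 1316, 777, 483, -252, -546, -2065] -> 5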